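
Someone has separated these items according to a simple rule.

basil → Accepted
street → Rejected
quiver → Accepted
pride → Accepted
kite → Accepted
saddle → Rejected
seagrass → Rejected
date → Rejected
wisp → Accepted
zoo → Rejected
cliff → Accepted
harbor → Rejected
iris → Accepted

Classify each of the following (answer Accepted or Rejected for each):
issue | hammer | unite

Rule: contains 'i'. This holds for each 'Accepted' example and fails for each 'Rejected' one.
issue → has 'i' → Accepted. hammer → no 'i' → Rejected. unite → has 'i' → Accepted.

Accepted, Rejected, Accepted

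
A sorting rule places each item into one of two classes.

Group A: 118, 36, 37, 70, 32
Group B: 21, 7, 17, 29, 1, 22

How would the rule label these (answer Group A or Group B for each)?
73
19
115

Group A, Group B, Group A

All 'Group A' examples share one property — at least 32 — and every 'Group B' example lacks it.
73 — 73 ≥ 32, hence Group A. 19 — 19 < 32, hence Group B. 115 — 115 ≥ 32, hence Group A.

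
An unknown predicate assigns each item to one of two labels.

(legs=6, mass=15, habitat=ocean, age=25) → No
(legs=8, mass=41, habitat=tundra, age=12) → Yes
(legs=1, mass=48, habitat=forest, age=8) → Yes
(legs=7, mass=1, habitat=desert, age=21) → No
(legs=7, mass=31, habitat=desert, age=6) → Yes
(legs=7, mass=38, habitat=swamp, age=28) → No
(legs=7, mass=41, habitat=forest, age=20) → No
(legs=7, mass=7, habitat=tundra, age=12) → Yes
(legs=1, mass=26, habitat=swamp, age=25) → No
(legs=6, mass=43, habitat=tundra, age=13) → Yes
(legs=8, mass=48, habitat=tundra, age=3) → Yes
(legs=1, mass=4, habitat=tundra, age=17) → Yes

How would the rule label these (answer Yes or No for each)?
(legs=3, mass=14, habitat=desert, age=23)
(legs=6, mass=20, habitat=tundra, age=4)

No, Yes

The simplest hypothesis consistent with all the labels is: age ≤ 17.
(legs=3, mass=14, habitat=desert, age=23) → age = 23 → No. (legs=6, mass=20, habitat=tundra, age=4) → age = 4 → Yes.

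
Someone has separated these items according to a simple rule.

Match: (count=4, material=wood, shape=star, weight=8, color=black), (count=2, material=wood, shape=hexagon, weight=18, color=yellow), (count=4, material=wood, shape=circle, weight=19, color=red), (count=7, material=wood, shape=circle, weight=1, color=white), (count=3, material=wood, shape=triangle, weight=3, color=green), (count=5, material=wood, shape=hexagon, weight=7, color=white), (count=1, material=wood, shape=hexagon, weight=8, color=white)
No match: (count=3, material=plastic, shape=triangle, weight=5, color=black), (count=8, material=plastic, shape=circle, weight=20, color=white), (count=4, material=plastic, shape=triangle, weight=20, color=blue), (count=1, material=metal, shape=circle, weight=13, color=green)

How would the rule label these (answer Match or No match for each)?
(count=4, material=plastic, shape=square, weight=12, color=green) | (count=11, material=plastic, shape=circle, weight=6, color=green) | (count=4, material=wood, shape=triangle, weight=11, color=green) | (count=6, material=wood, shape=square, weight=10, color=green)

No match, No match, Match, Match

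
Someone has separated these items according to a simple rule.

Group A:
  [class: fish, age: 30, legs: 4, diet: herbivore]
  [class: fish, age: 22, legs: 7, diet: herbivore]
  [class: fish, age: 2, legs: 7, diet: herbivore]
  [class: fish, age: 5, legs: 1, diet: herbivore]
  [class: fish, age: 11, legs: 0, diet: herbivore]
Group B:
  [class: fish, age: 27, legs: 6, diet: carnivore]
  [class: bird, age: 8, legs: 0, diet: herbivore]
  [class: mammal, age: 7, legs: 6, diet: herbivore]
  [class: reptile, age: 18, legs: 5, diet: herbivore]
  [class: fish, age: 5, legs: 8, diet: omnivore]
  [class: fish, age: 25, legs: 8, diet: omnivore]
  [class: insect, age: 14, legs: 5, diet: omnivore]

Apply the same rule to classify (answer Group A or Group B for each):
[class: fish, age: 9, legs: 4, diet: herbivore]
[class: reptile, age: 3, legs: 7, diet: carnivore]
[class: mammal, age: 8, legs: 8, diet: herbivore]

The rule appears to be: diet is herbivore AND class is fish.
[class: fish, age: 9, legs: 4, diet: herbivore]: diet is herbivore, class is fish, satisfies this → Group A. [class: reptile, age: 3, legs: 7, diet: carnivore]: diet is carnivore, class is reptile, does not pass → Group B. [class: mammal, age: 8, legs: 8, diet: herbivore]: diet is herbivore, class is mammal, does not pass → Group B.

Group A, Group B, Group B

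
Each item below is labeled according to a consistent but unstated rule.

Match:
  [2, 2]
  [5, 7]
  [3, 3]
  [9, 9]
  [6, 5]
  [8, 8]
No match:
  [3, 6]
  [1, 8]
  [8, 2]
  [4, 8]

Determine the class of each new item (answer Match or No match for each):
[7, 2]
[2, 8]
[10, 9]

No match, No match, Match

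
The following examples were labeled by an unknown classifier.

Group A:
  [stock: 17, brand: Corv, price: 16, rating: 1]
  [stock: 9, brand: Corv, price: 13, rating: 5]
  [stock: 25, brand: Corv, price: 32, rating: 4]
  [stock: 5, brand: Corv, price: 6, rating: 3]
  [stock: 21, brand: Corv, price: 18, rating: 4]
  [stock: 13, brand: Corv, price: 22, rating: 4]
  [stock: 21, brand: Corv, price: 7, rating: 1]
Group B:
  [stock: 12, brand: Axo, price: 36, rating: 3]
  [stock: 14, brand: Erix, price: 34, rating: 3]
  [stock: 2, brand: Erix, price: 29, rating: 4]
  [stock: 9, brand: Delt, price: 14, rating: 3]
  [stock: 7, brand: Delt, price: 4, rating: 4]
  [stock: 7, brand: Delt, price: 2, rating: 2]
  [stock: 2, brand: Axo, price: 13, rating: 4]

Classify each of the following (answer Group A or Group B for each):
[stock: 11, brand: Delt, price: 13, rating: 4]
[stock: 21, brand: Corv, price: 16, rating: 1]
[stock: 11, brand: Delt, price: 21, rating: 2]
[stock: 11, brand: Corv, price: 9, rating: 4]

Comparing the two groups points to one rule — brand is Corv.
[stock: 11, brand: Delt, price: 13, rating: 4]: Group B (brand is Delt).
[stock: 21, brand: Corv, price: 16, rating: 1]: Group A (brand is Corv).
[stock: 11, brand: Delt, price: 21, rating: 2]: Group B (brand is Delt).
[stock: 11, brand: Corv, price: 9, rating: 4]: Group A (brand is Corv).

Group B, Group A, Group B, Group A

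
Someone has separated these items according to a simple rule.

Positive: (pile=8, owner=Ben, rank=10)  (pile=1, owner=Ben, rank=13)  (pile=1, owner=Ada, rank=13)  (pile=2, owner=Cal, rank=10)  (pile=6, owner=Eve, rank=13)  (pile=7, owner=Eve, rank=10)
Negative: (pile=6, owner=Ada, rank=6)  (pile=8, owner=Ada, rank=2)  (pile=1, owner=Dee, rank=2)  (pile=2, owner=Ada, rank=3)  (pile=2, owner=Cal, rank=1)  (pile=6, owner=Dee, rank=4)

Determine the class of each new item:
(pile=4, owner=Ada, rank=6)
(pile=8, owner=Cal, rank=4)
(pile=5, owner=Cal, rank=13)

One predicate separates the groups cleanly: rank ≥ 10.
Negative: (pile=4, owner=Ada, rank=6), since rank = 6. Negative: (pile=8, owner=Cal, rank=4), since rank = 4. Positive: (pile=5, owner=Cal, rank=13), since rank = 13.

Negative, Negative, Positive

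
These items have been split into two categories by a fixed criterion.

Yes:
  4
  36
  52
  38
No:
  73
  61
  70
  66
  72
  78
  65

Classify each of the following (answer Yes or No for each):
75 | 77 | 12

The simplest hypothesis consistent with all the labels is: at most 52.
No: 75, since 75 > 52. No: 77, since 77 > 52. Yes: 12, since 12 ≤ 52.

No, No, Yes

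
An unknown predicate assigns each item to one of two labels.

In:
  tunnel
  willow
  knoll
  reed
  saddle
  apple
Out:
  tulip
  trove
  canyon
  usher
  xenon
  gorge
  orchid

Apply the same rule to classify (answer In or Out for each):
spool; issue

In, In

Every 'In' example satisfies: has a double letter. None of the 'Out' examples do.
spool — 'oo' doubled, hence In. issue — 'ss' doubled, hence In.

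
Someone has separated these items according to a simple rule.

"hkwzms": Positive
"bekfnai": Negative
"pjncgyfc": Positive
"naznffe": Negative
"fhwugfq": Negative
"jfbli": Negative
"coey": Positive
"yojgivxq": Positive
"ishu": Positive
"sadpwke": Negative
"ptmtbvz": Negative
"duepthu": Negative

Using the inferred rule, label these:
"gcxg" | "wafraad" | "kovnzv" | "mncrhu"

The pattern is that an item is 'Positive' exactly when: even length.
"gcxg" — length 4, hence Positive.
"wafraad" — length 7, hence Negative.
"kovnzv" — length 6, hence Positive.
"mncrhu" — length 6, hence Positive.

Positive, Negative, Positive, Positive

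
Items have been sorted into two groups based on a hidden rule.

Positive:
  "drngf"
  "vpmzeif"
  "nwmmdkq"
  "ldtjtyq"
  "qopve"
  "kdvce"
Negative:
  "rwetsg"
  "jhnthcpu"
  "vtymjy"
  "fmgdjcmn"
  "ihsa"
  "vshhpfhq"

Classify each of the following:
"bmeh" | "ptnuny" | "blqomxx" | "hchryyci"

Negative, Negative, Positive, Negative

The common property of the 'Positive' items is: odd length. No 'Negative' item has it.
"bmeh" — length 4, hence Negative.
"ptnuny" — length 6, hence Negative.
"blqomxx" — length 7, hence Positive.
"hchryyci" — length 8, hence Negative.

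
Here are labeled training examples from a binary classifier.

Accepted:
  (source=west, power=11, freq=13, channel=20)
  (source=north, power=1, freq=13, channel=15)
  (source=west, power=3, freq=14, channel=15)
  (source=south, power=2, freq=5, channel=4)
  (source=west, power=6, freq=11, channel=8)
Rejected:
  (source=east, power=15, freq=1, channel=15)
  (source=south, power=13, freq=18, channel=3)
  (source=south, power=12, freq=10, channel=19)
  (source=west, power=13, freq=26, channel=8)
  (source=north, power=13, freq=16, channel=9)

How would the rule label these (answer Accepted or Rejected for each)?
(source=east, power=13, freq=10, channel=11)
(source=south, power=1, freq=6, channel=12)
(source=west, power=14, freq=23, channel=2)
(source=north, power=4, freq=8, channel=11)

Rejected, Accepted, Rejected, Accepted

The simplest hypothesis consistent with all the labels is: power ≤ 11.
(source=east, power=13, freq=10, channel=11) — power = 13, hence Rejected.
(source=south, power=1, freq=6, channel=12) — power = 1, hence Accepted.
(source=west, power=14, freq=23, channel=2) — power = 14, hence Rejected.
(source=north, power=4, freq=8, channel=11) — power = 4, hence Accepted.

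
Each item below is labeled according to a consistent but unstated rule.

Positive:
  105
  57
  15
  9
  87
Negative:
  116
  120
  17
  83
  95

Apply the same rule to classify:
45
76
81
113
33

'Positive' ⟺ ≡ 3 (mod 6).
45: Positive (45 mod 6 = 3).
76: Negative (76 mod 6 = 4).
81: Positive (81 mod 6 = 3).
113: Negative (113 mod 6 = 5).
33: Positive (33 mod 6 = 3).

Positive, Negative, Positive, Negative, Positive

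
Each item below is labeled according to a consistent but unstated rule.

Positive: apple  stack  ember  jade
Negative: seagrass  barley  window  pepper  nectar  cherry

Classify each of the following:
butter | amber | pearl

Negative, Positive, Positive

A rule that fits every label: length ≤ 5 — true of each 'Positive' example, false of each 'Negative' one.
butter: length 6 — does not fit, so Negative.
amber: length 5 — meets the rule, so Positive.
pearl: length 5 — meets the rule, so Positive.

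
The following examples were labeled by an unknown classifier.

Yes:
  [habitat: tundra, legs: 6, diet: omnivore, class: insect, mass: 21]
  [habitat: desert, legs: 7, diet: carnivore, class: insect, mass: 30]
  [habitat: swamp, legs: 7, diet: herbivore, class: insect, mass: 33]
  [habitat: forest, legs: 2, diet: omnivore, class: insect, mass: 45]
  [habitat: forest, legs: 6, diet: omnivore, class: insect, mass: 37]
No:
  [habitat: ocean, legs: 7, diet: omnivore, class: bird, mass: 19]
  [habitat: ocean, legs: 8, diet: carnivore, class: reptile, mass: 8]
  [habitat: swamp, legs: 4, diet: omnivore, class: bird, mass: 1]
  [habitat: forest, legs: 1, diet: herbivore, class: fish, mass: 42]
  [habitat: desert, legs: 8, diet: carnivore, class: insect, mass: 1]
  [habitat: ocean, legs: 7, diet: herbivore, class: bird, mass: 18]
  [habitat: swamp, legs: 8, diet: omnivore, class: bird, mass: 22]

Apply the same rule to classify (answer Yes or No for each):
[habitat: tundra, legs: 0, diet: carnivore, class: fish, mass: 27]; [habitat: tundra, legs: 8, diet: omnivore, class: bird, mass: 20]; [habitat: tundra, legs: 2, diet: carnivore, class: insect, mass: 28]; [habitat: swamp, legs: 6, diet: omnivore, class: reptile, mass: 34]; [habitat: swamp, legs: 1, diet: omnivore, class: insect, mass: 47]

All 'Yes' examples share one property — class is insect AND legs ≤ 7 — and every 'No' example lacks it.

No, No, Yes, No, Yes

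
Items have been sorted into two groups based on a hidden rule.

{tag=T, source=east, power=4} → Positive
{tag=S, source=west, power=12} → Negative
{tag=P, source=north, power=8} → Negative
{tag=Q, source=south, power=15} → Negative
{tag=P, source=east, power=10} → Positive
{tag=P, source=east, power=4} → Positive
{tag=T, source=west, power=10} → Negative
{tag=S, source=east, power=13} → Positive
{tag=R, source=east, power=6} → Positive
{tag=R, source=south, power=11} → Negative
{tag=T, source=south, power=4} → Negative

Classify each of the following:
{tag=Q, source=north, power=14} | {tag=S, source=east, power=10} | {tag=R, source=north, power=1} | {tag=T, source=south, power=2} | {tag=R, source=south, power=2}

Negative, Positive, Negative, Negative, Negative

A rule that fits every label: source is east — true of each 'Positive' example, false of each 'Negative' one.
{tag=Q, source=north, power=14} — source is north, hence Negative.
{tag=S, source=east, power=10} — source is east, hence Positive.
{tag=R, source=north, power=1} — source is north, hence Negative.
{tag=T, source=south, power=2} — source is south, hence Negative.
{tag=R, source=south, power=2} — source is south, hence Negative.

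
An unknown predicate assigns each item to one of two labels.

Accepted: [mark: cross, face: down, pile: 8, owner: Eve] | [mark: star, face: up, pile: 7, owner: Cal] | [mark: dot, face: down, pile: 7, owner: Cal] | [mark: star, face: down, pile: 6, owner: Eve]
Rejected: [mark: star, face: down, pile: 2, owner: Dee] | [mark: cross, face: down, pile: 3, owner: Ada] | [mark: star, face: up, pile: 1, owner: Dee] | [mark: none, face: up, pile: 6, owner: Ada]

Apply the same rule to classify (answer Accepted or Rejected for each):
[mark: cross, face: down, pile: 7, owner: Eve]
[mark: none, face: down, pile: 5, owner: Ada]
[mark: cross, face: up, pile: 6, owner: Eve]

'Accepted' ⟺ owner is Cal OR owner is Eve.

Accepted, Rejected, Accepted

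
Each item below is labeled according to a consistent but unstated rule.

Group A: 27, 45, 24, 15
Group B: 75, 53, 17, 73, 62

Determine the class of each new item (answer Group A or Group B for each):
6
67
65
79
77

A rule that fits every label: multiple of 3 AND at most 45 — true of each 'Group A' example, false of each 'Group B' one.
6: 6 = 3·2, 6 ≤ 45, qualifies → Group A.
67: 67 = 3·22 + 1, 67 > 45, doesn't match → Group B.
65: 65 = 3·21 + 2, 65 > 45, doesn't match → Group B.
79: 79 = 3·26 + 1, 79 > 45, doesn't match → Group B.
77: 77 = 3·25 + 2, 77 > 45, doesn't match → Group B.

Group A, Group B, Group B, Group B, Group B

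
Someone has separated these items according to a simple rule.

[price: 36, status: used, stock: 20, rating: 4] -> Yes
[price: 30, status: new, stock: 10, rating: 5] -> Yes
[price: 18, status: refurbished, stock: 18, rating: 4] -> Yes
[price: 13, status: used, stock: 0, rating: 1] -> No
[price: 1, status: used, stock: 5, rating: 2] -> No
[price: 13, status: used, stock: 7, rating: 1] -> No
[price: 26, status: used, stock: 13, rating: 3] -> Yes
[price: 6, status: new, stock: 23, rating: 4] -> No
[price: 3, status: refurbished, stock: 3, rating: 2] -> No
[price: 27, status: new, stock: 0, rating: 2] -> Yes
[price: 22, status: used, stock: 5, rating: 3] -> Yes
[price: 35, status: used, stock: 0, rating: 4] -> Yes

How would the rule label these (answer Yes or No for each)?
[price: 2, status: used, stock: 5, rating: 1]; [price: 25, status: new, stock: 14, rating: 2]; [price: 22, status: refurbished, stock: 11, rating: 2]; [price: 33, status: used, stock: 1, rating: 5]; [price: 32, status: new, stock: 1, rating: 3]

No, Yes, Yes, Yes, Yes

The distinguishing property — price ≥ 18 — holds for all the 'Yes' cases and none of the 'No' cases.
No: [price: 2, status: used, stock: 5, rating: 1], since price = 2.
Yes: [price: 25, status: new, stock: 14, rating: 2], since price = 25.
Yes: [price: 22, status: refurbished, stock: 11, rating: 2], since price = 22.
Yes: [price: 33, status: used, stock: 1, rating: 5], since price = 33.
Yes: [price: 32, status: new, stock: 1, rating: 3], since price = 32.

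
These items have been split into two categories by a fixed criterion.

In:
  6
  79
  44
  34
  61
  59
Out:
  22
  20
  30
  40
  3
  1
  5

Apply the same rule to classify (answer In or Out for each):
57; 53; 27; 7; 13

'In' ⟺ digit sum ≥ 6.
57: In (digit sum 5+7 = 12).
53: In (digit sum 5+3 = 8).
27: In (digit sum 2+7 = 9).
7: In (digit sum 7).
13: Out (digit sum 1+3 = 4).

In, In, In, In, Out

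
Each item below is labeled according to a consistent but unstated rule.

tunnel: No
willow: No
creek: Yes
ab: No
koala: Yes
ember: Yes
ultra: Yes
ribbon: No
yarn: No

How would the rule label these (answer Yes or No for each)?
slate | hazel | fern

Yes, Yes, No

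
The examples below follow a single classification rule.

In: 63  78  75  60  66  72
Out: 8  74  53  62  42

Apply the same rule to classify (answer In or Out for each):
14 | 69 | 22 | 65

The rule appears to be: multiple of 3 AND at least 53.
14: 14 = 3·4 + 2, 14 < 53, doesn't qualify → Out.
69: 69 = 3·23, 69 ≥ 53, qualifies → In.
22: 22 = 3·7 + 1, 22 < 53, doesn't qualify → Out.
65: 65 = 3·21 + 2, 65 ≥ 53, doesn't qualify → Out.

Out, In, Out, Out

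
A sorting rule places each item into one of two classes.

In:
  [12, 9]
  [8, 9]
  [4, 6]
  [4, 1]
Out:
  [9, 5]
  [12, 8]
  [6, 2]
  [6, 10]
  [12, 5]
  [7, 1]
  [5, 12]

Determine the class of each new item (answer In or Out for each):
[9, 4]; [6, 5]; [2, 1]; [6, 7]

Rule: |first − second| ≤ 3. This holds for each 'In' example and fails for each 'Out' one.
[9, 4]: |9−4| = 5, does not pass → Out.
[6, 5]: |6−5| = 1, checks out → In.
[2, 1]: |2−1| = 1, checks out → In.
[6, 7]: |6−7| = 1, checks out → In.

Out, In, In, In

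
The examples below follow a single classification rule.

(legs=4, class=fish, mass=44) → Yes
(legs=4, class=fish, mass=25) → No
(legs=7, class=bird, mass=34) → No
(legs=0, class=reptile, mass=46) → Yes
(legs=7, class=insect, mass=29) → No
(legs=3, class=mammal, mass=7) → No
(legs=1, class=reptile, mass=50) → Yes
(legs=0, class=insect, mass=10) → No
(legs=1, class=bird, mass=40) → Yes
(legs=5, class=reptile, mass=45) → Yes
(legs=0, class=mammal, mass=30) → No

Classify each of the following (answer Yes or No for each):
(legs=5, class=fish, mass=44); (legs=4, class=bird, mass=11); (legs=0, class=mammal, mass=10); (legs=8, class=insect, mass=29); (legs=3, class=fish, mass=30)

Yes, No, No, No, No

The common property of the 'Yes' items is: mass ≥ 40. No 'No' item has it.
(legs=5, class=fish, mass=44): Yes (mass = 44). (legs=4, class=bird, mass=11): No (mass = 11). (legs=0, class=mammal, mass=10): No (mass = 10). (legs=8, class=insect, mass=29): No (mass = 29). (legs=3, class=fish, mass=30): No (mass = 30).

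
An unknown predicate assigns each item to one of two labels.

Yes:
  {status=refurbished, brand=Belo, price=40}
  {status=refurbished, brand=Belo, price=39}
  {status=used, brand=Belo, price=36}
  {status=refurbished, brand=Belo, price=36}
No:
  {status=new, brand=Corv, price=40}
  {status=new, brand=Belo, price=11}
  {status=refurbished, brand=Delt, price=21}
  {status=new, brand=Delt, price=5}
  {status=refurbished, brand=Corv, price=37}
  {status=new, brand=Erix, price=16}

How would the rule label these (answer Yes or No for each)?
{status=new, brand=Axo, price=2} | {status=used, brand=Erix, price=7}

The pattern is that an item is 'Yes' exactly when: brand is Belo AND price ≥ 16.
{status=new, brand=Axo, price=2} → brand is Axo, price = 2 → No.
{status=used, brand=Erix, price=7} → brand is Erix, price = 7 → No.

No, No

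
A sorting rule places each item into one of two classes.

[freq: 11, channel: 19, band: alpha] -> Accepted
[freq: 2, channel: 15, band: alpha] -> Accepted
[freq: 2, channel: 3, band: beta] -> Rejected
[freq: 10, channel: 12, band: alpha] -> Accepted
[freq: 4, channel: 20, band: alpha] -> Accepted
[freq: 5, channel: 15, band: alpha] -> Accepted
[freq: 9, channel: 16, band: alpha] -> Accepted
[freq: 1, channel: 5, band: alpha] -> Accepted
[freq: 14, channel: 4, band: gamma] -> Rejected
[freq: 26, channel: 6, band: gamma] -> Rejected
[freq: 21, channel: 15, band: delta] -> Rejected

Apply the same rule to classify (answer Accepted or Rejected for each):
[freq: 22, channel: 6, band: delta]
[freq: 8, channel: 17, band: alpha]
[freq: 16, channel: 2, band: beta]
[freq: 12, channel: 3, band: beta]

The common property of the 'Accepted' items is: band is alpha. No 'Rejected' item has it.
[freq: 22, channel: 6, band: delta]: band is delta, does not pass → Rejected. [freq: 8, channel: 17, band: alpha]: band is alpha, checks out → Accepted. [freq: 16, channel: 2, band: beta]: band is beta, does not pass → Rejected. [freq: 12, channel: 3, band: beta]: band is beta, does not pass → Rejected.

Rejected, Accepted, Rejected, Rejected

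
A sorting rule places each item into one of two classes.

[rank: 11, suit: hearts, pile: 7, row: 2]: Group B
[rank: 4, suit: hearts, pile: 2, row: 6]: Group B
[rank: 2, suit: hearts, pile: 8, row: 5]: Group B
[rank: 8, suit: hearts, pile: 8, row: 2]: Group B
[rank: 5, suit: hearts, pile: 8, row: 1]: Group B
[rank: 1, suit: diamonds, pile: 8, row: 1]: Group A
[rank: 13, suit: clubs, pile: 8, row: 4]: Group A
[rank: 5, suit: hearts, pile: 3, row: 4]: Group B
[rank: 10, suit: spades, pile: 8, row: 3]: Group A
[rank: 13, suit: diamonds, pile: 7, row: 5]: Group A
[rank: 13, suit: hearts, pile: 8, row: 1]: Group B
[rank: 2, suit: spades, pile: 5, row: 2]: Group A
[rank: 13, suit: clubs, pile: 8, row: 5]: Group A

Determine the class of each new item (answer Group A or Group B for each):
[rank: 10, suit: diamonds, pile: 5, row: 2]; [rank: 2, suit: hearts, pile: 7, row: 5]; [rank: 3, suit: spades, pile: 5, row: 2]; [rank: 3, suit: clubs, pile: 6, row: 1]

Group A, Group B, Group A, Group A

Looking at the examples, the only property every 'Group A' case has and every 'Group B' case lacks is: suit is not hearts.
Group A: [rank: 10, suit: diamonds, pile: 5, row: 2], since suit is diamonds.
Group B: [rank: 2, suit: hearts, pile: 7, row: 5], since suit is hearts.
Group A: [rank: 3, suit: spades, pile: 5, row: 2], since suit is spades.
Group A: [rank: 3, suit: clubs, pile: 6, row: 1], since suit is clubs.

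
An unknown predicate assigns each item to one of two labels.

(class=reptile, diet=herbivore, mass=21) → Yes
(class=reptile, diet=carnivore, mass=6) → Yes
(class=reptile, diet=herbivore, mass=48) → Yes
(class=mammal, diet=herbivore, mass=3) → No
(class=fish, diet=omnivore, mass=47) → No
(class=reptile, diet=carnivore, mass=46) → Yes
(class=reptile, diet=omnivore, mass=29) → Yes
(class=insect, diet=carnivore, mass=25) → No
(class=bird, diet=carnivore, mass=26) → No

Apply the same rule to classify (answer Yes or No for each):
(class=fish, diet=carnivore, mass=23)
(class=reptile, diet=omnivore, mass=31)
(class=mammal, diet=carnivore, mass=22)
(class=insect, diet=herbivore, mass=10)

No, Yes, No, No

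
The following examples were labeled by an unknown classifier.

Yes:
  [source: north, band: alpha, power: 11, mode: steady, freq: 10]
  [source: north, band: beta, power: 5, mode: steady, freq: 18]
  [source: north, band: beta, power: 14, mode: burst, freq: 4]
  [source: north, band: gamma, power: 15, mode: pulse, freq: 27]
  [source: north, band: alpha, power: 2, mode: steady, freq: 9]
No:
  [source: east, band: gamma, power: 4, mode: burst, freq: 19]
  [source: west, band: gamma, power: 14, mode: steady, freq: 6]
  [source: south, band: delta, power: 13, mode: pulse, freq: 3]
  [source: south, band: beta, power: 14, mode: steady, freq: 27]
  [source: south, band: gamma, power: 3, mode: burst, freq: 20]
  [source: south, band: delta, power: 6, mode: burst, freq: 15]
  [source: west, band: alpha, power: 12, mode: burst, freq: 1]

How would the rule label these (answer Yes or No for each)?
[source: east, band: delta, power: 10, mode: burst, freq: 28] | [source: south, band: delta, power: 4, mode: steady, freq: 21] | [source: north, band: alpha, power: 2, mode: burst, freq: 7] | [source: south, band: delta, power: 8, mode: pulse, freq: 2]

No, No, Yes, No

One predicate separates the groups cleanly: source is north.
[source: east, band: delta, power: 10, mode: burst, freq: 28] → source is east → No. [source: south, band: delta, power: 4, mode: steady, freq: 21] → source is south → No. [source: north, band: alpha, power: 2, mode: burst, freq: 7] → source is north → Yes. [source: south, band: delta, power: 8, mode: pulse, freq: 2] → source is south → No.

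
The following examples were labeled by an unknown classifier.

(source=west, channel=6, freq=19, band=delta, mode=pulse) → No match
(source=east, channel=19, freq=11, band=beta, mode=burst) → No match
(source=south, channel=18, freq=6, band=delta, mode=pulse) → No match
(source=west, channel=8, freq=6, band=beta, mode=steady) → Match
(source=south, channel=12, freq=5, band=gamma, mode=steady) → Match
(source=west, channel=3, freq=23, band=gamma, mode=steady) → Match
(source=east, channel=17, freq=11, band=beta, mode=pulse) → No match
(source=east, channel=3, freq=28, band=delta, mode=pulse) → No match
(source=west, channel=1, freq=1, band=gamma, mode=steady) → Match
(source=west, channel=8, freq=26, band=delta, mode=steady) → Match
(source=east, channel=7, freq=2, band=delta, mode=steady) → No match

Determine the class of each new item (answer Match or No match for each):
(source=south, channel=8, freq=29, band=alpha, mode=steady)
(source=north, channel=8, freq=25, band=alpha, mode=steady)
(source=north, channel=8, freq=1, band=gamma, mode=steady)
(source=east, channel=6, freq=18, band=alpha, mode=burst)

Match, Match, Match, No match

'Match' ⟺ mode is steady AND freq ≠ 2.
(source=south, channel=8, freq=29, band=alpha, mode=steady): mode is steady, freq = 29 — qualifies, so Match. (source=north, channel=8, freq=25, band=alpha, mode=steady): mode is steady, freq = 25 — qualifies, so Match. (source=north, channel=8, freq=1, band=gamma, mode=steady): mode is steady, freq = 1 — qualifies, so Match. (source=east, channel=6, freq=18, band=alpha, mode=burst): mode is burst, freq = 18 — doesn't qualify, so No match.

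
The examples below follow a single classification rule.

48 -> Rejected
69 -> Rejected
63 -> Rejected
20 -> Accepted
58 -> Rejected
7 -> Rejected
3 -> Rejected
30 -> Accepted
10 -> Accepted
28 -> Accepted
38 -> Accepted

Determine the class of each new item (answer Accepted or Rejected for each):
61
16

Rejected, Accepted

Every 'Accepted' example satisfies: even AND at most 38. None of the 'Rejected' examples do.
61 → 61 is odd, 61 > 38 → Rejected. 16 → 16 is even, 16 ≤ 38 → Accepted.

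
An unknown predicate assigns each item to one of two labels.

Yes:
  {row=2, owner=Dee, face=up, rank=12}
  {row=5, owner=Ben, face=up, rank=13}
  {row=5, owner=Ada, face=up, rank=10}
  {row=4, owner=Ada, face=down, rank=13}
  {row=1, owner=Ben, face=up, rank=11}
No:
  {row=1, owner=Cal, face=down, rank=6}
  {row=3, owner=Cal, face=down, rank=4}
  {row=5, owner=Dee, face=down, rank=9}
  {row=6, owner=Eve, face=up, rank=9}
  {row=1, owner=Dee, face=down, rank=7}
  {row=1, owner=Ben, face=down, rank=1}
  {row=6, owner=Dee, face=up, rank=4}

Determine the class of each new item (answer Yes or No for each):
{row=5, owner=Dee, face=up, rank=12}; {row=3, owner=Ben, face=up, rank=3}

Yes, No

Every 'Yes' example satisfies: rank ≥ 10. None of the 'No' examples do.
{row=5, owner=Dee, face=up, rank=12} → rank = 12 → Yes.
{row=3, owner=Ben, face=up, rank=3} → rank = 3 → No.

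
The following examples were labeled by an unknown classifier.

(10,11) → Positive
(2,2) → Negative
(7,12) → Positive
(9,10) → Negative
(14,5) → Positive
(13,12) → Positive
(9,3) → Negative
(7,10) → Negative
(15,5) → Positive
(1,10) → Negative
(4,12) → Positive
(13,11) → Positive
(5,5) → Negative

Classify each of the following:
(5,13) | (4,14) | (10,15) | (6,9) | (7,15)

Positive, Positive, Positive, Negative, Positive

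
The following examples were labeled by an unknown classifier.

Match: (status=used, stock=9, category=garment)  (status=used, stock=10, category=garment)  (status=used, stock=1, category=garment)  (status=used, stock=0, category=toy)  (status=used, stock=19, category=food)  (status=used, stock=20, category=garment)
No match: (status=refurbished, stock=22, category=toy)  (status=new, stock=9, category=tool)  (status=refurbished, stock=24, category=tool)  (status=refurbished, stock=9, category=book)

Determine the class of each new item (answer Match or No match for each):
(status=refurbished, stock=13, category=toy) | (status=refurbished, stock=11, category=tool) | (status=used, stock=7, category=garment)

No match, No match, Match

'Match' ⟺ status is used.
(status=refurbished, stock=13, category=toy): status is refurbished, doesn't qualify → No match.
(status=refurbished, stock=11, category=tool): status is refurbished, doesn't qualify → No match.
(status=used, stock=7, category=garment): status is used, satisfies this → Match.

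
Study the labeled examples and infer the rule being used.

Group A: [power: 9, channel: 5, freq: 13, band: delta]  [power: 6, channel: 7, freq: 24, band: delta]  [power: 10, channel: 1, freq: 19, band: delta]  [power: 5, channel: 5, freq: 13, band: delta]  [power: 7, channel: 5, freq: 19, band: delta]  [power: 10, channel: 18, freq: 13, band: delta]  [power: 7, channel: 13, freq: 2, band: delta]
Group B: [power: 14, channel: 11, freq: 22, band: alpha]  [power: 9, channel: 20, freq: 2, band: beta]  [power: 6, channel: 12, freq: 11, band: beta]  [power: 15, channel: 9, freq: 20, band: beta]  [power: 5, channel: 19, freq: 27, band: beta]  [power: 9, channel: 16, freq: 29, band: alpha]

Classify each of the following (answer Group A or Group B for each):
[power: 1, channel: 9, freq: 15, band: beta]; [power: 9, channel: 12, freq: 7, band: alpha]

Group B, Group B

Every 'Group A' example satisfies: band is delta. None of the 'Group B' examples do.
[power: 1, channel: 9, freq: 15, band: beta]: Group B (band is beta). [power: 9, channel: 12, freq: 7, band: alpha]: Group B (band is alpha).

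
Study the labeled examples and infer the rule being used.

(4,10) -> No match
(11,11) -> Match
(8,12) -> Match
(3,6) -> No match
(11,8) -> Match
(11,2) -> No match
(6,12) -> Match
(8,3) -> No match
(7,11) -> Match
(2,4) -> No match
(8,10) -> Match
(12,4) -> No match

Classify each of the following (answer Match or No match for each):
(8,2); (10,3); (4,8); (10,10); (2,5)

A rule that fits every label: sum ≥ 18 — true of each 'Match' example, false of each 'No match' one.
(8,2): No match (8+2 = 10).
(10,3): No match (10+3 = 13).
(4,8): No match (4+8 = 12).
(10,10): Match (10+10 = 20).
(2,5): No match (2+5 = 7).

No match, No match, No match, Match, No match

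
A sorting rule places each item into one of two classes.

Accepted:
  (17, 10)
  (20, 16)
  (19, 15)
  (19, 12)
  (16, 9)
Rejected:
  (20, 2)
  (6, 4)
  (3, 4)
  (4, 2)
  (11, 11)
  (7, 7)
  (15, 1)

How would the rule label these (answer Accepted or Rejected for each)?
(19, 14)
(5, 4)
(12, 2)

Accepted, Rejected, Rejected

The common property of the 'Accepted' items is: sum ≥ 25. No 'Rejected' item has it.
(19, 14) → 19+14 = 33 → Accepted. (5, 4) → 5+4 = 9 → Rejected. (12, 2) → 12+2 = 14 → Rejected.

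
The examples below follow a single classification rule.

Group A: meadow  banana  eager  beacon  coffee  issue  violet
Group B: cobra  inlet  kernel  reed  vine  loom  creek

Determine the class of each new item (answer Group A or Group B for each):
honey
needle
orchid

Group B, Group A, Group B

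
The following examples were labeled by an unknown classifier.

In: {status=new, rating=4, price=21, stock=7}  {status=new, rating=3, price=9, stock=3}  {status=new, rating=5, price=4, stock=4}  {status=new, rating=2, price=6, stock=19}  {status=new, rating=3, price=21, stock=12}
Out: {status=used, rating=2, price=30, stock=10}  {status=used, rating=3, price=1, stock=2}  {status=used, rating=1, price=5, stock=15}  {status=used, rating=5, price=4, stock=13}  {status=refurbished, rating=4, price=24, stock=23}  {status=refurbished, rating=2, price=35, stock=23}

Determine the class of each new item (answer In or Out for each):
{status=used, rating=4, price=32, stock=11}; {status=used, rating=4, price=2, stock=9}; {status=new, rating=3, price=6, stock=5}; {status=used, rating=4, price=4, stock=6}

Out, Out, In, Out

Comparing the two groups points to one rule — status is new.
{status=used, rating=4, price=32, stock=11} — status is used, hence Out. {status=used, rating=4, price=2, stock=9} — status is used, hence Out. {status=new, rating=3, price=6, stock=5} — status is new, hence In. {status=used, rating=4, price=4, stock=6} — status is used, hence Out.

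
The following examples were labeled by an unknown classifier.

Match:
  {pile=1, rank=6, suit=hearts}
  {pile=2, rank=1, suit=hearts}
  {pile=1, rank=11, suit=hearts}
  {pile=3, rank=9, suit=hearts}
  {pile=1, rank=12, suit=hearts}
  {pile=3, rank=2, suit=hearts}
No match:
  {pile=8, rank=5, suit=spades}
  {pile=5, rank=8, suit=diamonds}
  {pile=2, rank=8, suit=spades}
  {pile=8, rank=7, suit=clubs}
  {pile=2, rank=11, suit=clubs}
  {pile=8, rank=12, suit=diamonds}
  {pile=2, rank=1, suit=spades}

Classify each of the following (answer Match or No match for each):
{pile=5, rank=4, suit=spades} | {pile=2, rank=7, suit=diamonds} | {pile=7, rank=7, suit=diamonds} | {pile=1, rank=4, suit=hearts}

No match, No match, No match, Match

The classifier is using: suit is hearts.
{pile=5, rank=4, suit=spades}: No match (suit is spades). {pile=2, rank=7, suit=diamonds}: No match (suit is diamonds). {pile=7, rank=7, suit=diamonds}: No match (suit is diamonds). {pile=1, rank=4, suit=hearts}: Match (suit is hearts).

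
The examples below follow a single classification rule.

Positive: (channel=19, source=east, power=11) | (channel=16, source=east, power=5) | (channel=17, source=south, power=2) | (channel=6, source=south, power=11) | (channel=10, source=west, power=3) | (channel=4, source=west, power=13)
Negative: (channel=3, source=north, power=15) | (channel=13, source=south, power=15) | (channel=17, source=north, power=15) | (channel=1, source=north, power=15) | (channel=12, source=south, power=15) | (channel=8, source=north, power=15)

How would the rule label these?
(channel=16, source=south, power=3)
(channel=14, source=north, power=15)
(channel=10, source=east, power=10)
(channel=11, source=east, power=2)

The classifier is using: power ≤ 13.

Positive, Negative, Positive, Positive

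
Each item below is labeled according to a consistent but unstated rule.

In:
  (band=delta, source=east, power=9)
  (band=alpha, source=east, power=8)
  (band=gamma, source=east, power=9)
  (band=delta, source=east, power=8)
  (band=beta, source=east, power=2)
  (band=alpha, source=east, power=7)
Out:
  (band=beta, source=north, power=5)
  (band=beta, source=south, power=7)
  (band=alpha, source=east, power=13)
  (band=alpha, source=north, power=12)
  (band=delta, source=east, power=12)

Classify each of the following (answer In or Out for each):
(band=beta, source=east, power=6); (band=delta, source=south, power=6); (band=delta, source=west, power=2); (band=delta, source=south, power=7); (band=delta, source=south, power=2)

In, Out, Out, Out, Out

A rule that fits every label: source is east AND power ≤ 9 — true of each 'In' example, false of each 'Out' one.
(band=beta, source=east, power=6) → source is east, power = 6 → In. (band=delta, source=south, power=6) → source is south, power = 6 → Out. (band=delta, source=west, power=2) → source is west, power = 2 → Out. (band=delta, source=south, power=7) → source is south, power = 7 → Out. (band=delta, source=south, power=2) → source is south, power = 2 → Out.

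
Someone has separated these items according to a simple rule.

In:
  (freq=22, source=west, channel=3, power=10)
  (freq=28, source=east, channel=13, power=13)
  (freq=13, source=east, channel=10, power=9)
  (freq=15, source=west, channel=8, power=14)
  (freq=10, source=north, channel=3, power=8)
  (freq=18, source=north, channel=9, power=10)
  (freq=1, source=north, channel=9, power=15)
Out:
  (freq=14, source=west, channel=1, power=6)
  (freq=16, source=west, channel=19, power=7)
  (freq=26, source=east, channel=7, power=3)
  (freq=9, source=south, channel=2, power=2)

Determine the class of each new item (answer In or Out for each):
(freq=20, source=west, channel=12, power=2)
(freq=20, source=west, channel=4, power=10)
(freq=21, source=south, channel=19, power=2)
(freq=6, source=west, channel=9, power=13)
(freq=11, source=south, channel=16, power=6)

One predicate separates the groups cleanly: power ≥ 8.
(freq=20, source=west, channel=12, power=2): power = 2 — doesn't qualify, so Out. (freq=20, source=west, channel=4, power=10): power = 10 — qualifies, so In. (freq=21, source=south, channel=19, power=2): power = 2 — doesn't qualify, so Out. (freq=6, source=west, channel=9, power=13): power = 13 — qualifies, so In. (freq=11, source=south, channel=16, power=6): power = 6 — doesn't qualify, so Out.

Out, In, Out, In, Out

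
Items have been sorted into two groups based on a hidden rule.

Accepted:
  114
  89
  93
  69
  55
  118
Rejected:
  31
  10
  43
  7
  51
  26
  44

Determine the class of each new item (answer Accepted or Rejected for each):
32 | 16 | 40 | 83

The pattern is that an item is 'Accepted' exactly when: at least 55.
32: Rejected (32 < 55). 16: Rejected (16 < 55). 40: Rejected (40 < 55). 83: Accepted (83 ≥ 55).

Rejected, Rejected, Rejected, Accepted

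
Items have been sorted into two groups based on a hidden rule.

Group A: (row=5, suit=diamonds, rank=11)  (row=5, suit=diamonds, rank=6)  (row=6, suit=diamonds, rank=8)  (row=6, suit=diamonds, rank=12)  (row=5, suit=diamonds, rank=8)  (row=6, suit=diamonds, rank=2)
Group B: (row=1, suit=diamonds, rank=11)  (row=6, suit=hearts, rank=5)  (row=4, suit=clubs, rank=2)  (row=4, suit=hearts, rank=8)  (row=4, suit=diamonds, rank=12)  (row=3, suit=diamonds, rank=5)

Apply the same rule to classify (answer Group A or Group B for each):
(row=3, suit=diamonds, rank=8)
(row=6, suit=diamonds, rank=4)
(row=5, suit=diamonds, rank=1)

Rule: suit is diamonds AND row ≥ 5. This holds for each 'Group A' example and fails for each 'Group B' one.
(row=3, suit=diamonds, rank=8): suit is diamonds, row = 3, does not pass → Group B.
(row=6, suit=diamonds, rank=4): suit is diamonds, row = 6, has this property → Group A.
(row=5, suit=diamonds, rank=1): suit is diamonds, row = 5, has this property → Group A.

Group B, Group A, Group A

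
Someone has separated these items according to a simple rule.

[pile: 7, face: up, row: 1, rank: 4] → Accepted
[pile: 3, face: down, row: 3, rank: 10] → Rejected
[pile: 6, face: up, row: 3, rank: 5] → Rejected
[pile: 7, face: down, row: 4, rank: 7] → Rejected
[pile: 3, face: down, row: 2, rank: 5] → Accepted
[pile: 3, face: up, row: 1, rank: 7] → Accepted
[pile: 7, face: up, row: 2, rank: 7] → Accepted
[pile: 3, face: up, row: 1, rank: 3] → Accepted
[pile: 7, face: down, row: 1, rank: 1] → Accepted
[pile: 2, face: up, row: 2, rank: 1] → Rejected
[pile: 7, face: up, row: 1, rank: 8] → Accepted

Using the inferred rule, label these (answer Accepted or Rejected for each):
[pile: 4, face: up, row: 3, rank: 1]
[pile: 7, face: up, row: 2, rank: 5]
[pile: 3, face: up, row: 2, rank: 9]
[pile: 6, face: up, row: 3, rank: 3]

Rejected, Accepted, Accepted, Rejected

All 'Accepted' examples share one property — row ≤ 2 AND pile ≥ 3 — and every 'Rejected' example lacks it.
Rejected: [pile: 4, face: up, row: 3, rank: 1], since row = 3, pile = 4. Accepted: [pile: 7, face: up, row: 2, rank: 5], since row = 2, pile = 7. Accepted: [pile: 3, face: up, row: 2, rank: 9], since row = 2, pile = 3. Rejected: [pile: 6, face: up, row: 3, rank: 3], since row = 3, pile = 6.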